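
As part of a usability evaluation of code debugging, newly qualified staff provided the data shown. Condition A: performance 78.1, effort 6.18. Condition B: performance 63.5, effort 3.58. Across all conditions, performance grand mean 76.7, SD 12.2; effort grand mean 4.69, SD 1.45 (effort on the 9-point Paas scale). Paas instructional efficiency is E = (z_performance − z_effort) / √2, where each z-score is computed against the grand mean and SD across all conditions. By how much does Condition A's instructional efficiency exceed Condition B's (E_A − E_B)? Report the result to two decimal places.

Condition A: z_P = (78.1 − 76.7)/12.2 = 0.1148; z_E = (6.18 − 4.69)/1.45 = 1.0276; E_A = (0.1148 − 1.0276)/√2 = -0.6454.
Condition B: z_P = (63.5 − 76.7)/12.2 = -1.0820; z_E = (3.58 − 4.69)/1.45 = -0.7655; E_B = (-1.0820 − (-0.7655))/√2 = -0.2238.
E_A − E_B = -0.6454 − (-0.2238) = -0.4216 ≈ -0.42.

-0.42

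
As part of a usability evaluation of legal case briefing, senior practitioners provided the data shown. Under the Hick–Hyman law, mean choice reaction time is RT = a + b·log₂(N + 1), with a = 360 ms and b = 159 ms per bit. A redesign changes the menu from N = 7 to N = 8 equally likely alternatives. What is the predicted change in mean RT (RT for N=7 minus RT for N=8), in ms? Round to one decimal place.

RT(7) = 360 + 159·log₂(8) = 360 + 159·3.0000 = 837.0000 ms.
RT(8) = 360 + 159·log₂(9) = 360 + 159·3.1699 = 864.0141 ms.
Difference = 837.0000 − 864.0141 = -27.0141 ≈ -27.0 ms.

-27.0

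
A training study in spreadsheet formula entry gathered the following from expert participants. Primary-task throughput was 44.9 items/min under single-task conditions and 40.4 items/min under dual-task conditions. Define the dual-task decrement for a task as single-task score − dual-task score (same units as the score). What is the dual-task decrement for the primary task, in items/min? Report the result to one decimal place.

Decrement = 44.9 − 40.4 = 4.5000 items/min ≈ 4.5 items/min.

4.5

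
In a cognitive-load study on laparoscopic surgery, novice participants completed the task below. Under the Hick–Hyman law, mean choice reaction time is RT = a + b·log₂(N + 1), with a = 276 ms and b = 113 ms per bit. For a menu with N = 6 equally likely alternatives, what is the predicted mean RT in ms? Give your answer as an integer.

593

log₂(6 + 1) = log₂(7) = 2.8074.
RT = 276 + 113 × 2.8074 = 276 + 317.2362 = 593.2362 ms.
≈ 593 ms.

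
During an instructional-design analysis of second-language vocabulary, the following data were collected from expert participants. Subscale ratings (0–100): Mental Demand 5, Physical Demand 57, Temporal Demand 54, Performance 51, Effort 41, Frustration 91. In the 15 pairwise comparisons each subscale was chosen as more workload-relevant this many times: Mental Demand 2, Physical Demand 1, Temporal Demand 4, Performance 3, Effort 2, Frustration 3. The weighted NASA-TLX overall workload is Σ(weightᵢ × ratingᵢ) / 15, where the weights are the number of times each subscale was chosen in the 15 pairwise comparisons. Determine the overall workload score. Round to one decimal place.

The tallies are the weights (they sum to 15).
Weighted sum = 2·5 + 1·57 + 4·54 + 3·51 + 2·41 + 3·91
            = 10 + 57 + 216 + 153 + 82 + 273 = 791.
Overall workload = 791 / 15 = 52.7333 ≈ 52.7.

52.7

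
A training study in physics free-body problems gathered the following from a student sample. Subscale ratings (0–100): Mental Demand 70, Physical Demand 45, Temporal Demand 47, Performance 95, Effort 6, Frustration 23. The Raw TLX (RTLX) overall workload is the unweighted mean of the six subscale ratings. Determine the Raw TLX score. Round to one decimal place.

Sum of ratings = 70 + 45 + 47 + 95 + 6 + 23 = 286.
RTLX = 286 / 6 = 47.6667 ≈ 47.7.

47.7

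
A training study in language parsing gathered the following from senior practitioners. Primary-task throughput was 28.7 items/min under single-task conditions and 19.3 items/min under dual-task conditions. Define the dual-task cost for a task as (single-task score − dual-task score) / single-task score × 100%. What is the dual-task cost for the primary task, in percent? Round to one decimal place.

32.8

Cost = (28.7 − 19.3) / 28.7 × 100%
     = 9.4000 / 28.7 × 100% = 32.7526%.
≈ 32.8%.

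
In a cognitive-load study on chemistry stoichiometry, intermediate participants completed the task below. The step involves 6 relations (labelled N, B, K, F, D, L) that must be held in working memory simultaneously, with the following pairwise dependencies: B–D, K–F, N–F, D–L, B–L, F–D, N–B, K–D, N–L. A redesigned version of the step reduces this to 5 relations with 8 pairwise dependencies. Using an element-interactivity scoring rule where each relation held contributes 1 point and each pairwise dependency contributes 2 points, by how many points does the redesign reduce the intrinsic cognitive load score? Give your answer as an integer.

Original: 6 × 1 + 9 × 2 = 6 + 18 = 24.
Redesigned: 5 × 1 + 8 × 2 = 5 + 16 = 21.
Reduction = 24 − 21 = 3.

3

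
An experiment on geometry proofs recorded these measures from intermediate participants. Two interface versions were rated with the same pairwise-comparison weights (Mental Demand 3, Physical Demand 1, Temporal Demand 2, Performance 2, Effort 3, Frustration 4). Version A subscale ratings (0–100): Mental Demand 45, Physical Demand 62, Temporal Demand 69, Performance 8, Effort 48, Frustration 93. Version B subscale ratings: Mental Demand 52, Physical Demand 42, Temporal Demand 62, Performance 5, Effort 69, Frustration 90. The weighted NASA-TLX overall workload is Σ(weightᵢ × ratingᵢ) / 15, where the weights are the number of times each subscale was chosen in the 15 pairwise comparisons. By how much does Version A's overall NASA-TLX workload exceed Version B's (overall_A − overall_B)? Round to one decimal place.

Version A weighted sum = 3·45 + 1·62 + 2·69 + 2·8 + 3·48 + 4·93 = 135 + 62 + 138 + 16 + 144 + 372 = 867; overall_A = 867/15 = 57.8000.
Version B weighted sum = 3·52 + 1·42 + 2·62 + 2·5 + 3·69 + 4·90 = 156 + 42 + 124 + 10 + 207 + 360 = 899; overall_B = 899/15 = 59.9333.
Difference = 57.8000 − 59.9333 = -2.1333 ≈ -2.1.

-2.1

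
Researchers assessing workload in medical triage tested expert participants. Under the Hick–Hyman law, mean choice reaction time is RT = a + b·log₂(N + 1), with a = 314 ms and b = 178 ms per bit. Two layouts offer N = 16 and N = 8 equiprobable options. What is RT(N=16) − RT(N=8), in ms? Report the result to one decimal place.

RT(16) = 314 + 178·log₂(17) = 314 + 178·4.0875 = 1041.5750 ms.
RT(8) = 314 + 178·log₂(9) = 314 + 178·3.1699 = 878.2422 ms.
Difference = 1041.5750 − 878.2422 = 163.3328 ≈ 163.3 ms.

163.3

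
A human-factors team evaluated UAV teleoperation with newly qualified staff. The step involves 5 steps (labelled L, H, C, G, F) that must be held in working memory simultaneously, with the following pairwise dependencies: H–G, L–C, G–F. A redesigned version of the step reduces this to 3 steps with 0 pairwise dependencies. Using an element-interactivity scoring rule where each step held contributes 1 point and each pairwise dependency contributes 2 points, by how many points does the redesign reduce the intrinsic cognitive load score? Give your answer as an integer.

Original: 5 × 1 + 3 × 2 = 5 + 6 = 11.
Redesigned: 3 × 1 + 0 × 2 = 3 + 0 = 3.
Reduction = 11 − 3 = 8.

8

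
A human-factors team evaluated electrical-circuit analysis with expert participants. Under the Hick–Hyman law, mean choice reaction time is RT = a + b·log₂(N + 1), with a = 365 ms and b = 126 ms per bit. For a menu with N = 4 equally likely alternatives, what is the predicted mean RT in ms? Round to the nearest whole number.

658

log₂(4 + 1) = log₂(5) = 2.3219.
RT = 365 + 126 × 2.3219 = 365 + 292.5594 = 657.5594 ms.
≈ 658 ms.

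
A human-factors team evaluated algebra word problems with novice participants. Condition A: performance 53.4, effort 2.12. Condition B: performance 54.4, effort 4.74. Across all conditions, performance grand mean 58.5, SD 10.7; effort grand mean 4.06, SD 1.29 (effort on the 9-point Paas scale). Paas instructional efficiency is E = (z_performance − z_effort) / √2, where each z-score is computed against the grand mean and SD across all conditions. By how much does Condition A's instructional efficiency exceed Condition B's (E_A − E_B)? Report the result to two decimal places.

1.37

Condition A: z_P = (53.4 − 58.5)/10.7 = -0.4766; z_E = (2.12 − 4.06)/1.29 = -1.5039; E_A = (-0.4766 − (-1.5039))/√2 = 0.7264.
Condition B: z_P = (54.4 − 58.5)/10.7 = -0.3832; z_E = (4.74 − 4.06)/1.29 = 0.5271; E_B = (-0.3832 − 0.5271)/√2 = -0.6437.
E_A − E_B = 0.7264 − (-0.6437) = 1.3701 ≈ 1.37.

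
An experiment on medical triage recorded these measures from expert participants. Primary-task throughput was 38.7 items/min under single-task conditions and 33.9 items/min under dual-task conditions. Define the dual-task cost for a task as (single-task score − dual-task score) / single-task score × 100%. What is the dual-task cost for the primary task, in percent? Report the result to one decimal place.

Cost = (38.7 − 33.9) / 38.7 × 100%
     = 4.8000 / 38.7 × 100% = 12.4031%.
≈ 12.4%.

12.4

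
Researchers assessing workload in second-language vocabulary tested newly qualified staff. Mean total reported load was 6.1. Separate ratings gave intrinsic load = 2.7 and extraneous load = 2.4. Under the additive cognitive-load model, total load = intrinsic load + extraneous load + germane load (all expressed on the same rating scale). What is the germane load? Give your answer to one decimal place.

germane load = total − intrinsic − extraneous
             = 6.1 − 2.7 − 2.4 = 1.0.

1.0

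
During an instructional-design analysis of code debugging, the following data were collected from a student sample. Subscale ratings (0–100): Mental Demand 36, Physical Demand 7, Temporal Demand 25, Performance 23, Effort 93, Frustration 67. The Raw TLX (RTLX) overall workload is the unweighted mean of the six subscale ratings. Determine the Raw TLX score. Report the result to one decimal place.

41.8

Sum of ratings = 36 + 7 + 25 + 23 + 93 + 67 = 251.
RTLX = 251 / 6 = 41.8333 ≈ 41.8.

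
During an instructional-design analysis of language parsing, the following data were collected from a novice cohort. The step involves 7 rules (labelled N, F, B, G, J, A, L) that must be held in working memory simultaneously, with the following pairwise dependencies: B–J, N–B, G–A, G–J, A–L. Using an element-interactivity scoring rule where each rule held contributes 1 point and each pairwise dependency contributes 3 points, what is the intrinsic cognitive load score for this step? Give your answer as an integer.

Count of rules held simultaneously: 7.
Count of pairwise dependencies listed: 5.
Element contribution: 7 × 1 = 7.
Interaction contribution: 5 × 3 = 15.
Intrinsic load = 7 + 15 = 22.

22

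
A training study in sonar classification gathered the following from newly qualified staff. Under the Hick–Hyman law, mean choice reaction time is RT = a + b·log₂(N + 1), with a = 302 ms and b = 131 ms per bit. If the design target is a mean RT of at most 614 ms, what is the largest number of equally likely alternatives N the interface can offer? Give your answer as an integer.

4

Set 302 + 131·log₂(N + 1) ≤ 614.
log₂(N + 1) ≤ (614 − 302) / 131 = 2.3817.
N + 1 ≤ 2^2.3817 = 5.2115.
N ≤ 4.2115, so the largest integer N is 4.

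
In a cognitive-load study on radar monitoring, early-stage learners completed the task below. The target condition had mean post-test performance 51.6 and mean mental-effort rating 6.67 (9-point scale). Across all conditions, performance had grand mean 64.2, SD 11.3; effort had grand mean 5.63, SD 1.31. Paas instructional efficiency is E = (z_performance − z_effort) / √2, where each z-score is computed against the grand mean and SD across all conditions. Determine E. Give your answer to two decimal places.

-1.35

z_performance = (51.6 − 64.2) / 11.3 = -12.6000 / 11.3 = -1.1150.
z_effort = (6.67 − 5.63) / 1.31 = 1.0400 / 1.31 = 0.7939.
z_P − z_E = -1.1150 − 0.7939 = -1.9089.
E = -1.9089 / √2 = -1.9089 / 1.41421 = -1.3498 ≈ -1.35.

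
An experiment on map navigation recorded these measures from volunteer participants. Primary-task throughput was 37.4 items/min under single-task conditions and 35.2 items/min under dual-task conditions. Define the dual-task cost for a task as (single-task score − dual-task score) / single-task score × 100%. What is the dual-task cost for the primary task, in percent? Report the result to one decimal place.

5.9

Cost = (37.4 − 35.2) / 37.4 × 100%
     = 2.2000 / 37.4 × 100% = 5.8824%.
≈ 5.9%.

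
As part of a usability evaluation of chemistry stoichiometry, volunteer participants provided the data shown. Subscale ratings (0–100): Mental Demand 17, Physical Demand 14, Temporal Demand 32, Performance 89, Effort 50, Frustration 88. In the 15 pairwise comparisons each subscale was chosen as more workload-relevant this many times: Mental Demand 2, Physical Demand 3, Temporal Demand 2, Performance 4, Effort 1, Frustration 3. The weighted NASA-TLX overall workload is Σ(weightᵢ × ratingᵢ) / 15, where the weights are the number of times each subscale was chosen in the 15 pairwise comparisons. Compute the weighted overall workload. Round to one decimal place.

54.0

The tallies are the weights (they sum to 15).
Weighted sum = 2·17 + 3·14 + 2·32 + 4·89 + 1·50 + 3·88
            = 34 + 42 + 64 + 356 + 50 + 264 = 810.
Overall workload = 810 / 15 = 54.0000 ≈ 54.0.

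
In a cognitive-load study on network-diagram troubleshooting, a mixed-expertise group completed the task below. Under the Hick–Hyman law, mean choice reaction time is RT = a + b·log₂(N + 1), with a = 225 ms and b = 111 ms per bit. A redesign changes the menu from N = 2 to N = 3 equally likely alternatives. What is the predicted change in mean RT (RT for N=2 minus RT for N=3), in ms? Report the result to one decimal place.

RT(2) = 225 + 111·log₂(3) = 225 + 111·1.5850 = 400.9350 ms.
RT(3) = 225 + 111·log₂(4) = 225 + 111·2.0000 = 447.0000 ms.
Difference = 400.9350 − 447.0000 = -46.0650 ≈ -46.1 ms.

-46.1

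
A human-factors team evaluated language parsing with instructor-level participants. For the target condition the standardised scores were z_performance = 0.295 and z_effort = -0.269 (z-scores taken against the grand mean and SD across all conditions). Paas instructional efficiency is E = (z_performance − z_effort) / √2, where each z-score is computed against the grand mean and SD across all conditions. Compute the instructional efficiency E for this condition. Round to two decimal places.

z_P − z_E = 0.295 − (-0.269) = 0.5640.
E = 0.5640 / √2 = 0.5640 / 1.41421 = 0.3988 ≈ 0.40.

0.40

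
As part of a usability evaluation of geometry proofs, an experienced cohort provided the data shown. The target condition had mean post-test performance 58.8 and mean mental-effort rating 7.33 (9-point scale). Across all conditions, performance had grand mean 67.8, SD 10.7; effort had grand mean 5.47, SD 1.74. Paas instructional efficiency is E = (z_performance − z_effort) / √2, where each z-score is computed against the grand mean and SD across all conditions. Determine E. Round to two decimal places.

-1.35

z_performance = (58.8 − 67.8) / 10.7 = -9.0000 / 10.7 = -0.8411.
z_effort = (7.33 − 5.47) / 1.74 = 1.8600 / 1.74 = 1.0690.
z_P − z_E = -0.8411 − 1.0690 = -1.9101.
E = -1.9101 / √2 = -1.9101 / 1.41421 = -1.3506 ≈ -1.35.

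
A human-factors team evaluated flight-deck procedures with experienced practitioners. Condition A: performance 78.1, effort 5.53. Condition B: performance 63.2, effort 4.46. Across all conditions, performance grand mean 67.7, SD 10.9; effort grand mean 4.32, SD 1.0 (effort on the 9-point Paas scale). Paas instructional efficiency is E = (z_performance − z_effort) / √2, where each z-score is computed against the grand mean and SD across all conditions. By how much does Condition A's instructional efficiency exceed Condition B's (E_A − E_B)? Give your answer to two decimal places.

Condition A: z_P = (78.1 − 67.7)/10.9 = 0.9541; z_E = (5.53 − 4.32)/1.0 = 1.2100; E_A = (0.9541 − 1.2100)/√2 = -0.1809.
Condition B: z_P = (63.2 − 67.7)/10.9 = -0.4128; z_E = (4.46 − 4.32)/1.0 = 0.1400; E_B = (-0.4128 − 0.1400)/√2 = -0.3909.
E_A − E_B = -0.1809 − (-0.3909) = 0.2100 ≈ 0.21.

0.21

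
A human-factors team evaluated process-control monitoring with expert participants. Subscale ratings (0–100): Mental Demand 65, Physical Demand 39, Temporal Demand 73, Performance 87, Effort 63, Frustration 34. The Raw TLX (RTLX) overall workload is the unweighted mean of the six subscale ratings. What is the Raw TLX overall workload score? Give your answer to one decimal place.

60.2

Sum of ratings = 65 + 39 + 73 + 87 + 63 + 34 = 361.
RTLX = 361 / 6 = 60.1667 ≈ 60.2.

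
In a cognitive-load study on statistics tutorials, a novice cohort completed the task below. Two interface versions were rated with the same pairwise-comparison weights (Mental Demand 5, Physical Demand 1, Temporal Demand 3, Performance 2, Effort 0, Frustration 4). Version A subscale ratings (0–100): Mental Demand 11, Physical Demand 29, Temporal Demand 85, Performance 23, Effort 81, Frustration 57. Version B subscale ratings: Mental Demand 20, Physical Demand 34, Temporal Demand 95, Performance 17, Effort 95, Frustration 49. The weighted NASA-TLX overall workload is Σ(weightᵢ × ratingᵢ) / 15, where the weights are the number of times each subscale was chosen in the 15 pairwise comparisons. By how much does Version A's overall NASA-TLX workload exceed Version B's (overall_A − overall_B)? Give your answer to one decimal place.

-2.4

Version A weighted sum = 5·11 + 1·29 + 3·85 + 2·23 + 0·81 + 4·57 = 55 + 29 + 255 + 46 + 0 + 228 = 613; overall_A = 613/15 = 40.8667.
Version B weighted sum = 5·20 + 1·34 + 3·95 + 2·17 + 0·95 + 4·49 = 100 + 34 + 285 + 34 + 0 + 196 = 649; overall_B = 649/15 = 43.2667.
Difference = 40.8667 − 43.2667 = -2.4000 ≈ -2.4.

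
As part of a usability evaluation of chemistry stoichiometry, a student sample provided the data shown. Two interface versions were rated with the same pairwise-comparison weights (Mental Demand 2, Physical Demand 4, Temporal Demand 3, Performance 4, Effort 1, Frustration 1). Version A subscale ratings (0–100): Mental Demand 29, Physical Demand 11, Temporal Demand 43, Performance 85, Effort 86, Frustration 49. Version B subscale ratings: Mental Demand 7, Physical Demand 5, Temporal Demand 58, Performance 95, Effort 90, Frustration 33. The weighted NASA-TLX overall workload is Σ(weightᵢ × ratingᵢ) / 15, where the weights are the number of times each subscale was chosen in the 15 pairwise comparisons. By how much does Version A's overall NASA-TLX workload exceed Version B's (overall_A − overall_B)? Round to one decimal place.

Version A weighted sum = 2·29 + 4·11 + 3·43 + 4·85 + 1·86 + 1·49 = 58 + 44 + 129 + 340 + 86 + 49 = 706; overall_A = 706/15 = 47.0667.
Version B weighted sum = 2·7 + 4·5 + 3·58 + 4·95 + 1·90 + 1·33 = 14 + 20 + 174 + 380 + 90 + 33 = 711; overall_B = 711/15 = 47.4000.
Difference = 47.0667 − 47.4000 = -0.3333 ≈ -0.3.

-0.3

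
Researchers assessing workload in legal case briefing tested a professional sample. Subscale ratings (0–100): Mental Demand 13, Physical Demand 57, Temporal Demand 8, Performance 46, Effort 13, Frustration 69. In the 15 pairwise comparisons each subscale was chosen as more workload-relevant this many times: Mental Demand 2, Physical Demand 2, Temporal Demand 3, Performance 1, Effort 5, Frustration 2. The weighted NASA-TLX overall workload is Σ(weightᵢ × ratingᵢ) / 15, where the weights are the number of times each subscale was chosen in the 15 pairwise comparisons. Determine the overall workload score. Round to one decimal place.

The tallies are the weights (they sum to 15).
Weighted sum = 2·13 + 2·57 + 3·8 + 1·46 + 5·13 + 2·69
            = 26 + 114 + 24 + 46 + 65 + 138 = 413.
Overall workload = 413 / 15 = 27.5333 ≈ 27.5.

27.5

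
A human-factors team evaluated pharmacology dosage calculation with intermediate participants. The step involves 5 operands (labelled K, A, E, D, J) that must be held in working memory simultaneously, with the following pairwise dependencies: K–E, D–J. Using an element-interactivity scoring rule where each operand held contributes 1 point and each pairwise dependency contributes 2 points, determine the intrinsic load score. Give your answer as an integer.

Count of operands held simultaneously: 5.
Count of pairwise dependencies listed: 2.
Element contribution: 5 × 1 = 5.
Interaction contribution: 2 × 2 = 4.
Intrinsic load = 5 + 4 = 9.

9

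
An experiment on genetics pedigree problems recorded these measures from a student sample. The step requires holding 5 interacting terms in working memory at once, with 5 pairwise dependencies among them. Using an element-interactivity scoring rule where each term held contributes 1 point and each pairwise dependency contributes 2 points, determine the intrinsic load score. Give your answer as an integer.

15

Element contribution: 5 × 1 = 5.
Interaction contribution: 5 × 2 = 10.
Intrinsic load = 5 + 10 = 15.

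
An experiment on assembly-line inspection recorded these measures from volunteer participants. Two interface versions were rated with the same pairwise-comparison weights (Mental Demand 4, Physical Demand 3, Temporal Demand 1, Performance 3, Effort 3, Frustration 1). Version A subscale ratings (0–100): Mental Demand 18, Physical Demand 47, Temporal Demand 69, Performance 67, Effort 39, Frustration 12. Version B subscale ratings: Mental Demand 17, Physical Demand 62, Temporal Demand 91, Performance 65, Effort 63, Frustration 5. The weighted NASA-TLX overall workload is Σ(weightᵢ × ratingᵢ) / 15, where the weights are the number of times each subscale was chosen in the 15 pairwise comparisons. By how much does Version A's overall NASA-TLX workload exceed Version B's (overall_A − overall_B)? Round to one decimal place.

-8.1

Version A weighted sum = 4·18 + 3·47 + 1·69 + 3·67 + 3·39 + 1·12 = 72 + 141 + 69 + 201 + 117 + 12 = 612; overall_A = 612/15 = 40.8000.
Version B weighted sum = 4·17 + 3·62 + 1·91 + 3·65 + 3·63 + 1·5 = 68 + 186 + 91 + 195 + 189 + 5 = 734; overall_B = 734/15 = 48.9333.
Difference = 40.8000 − 48.9333 = -8.1333 ≈ -8.1.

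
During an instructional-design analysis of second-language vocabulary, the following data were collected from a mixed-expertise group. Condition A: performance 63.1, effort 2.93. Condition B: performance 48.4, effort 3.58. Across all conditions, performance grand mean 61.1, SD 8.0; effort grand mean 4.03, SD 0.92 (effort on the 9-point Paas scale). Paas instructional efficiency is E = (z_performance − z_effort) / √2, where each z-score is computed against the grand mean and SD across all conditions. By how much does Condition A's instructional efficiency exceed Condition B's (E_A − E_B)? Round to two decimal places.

Condition A: z_P = (63.1 − 61.1)/8.0 = 0.2500; z_E = (2.93 − 4.03)/0.92 = -1.1957; E_A = (0.2500 − (-1.1957))/√2 = 1.0223.
Condition B: z_P = (48.4 − 61.1)/8.0 = -1.5875; z_E = (3.58 − 4.03)/0.92 = -0.4891; E_B = (-1.5875 − (-0.4891))/√2 = -0.7767.
E_A − E_B = 1.0223 − (-0.7767) = 1.7990 ≈ 1.80.

1.80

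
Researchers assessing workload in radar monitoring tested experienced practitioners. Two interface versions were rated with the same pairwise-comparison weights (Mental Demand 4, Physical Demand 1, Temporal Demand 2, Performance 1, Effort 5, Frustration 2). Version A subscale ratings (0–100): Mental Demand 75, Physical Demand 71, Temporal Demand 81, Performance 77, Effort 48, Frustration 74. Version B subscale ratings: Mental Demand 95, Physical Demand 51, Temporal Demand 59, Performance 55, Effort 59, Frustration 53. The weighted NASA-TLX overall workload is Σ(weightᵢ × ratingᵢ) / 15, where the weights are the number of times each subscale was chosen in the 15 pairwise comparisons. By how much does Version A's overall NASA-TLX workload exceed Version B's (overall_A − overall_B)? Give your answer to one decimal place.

-0.5

Version A weighted sum = 4·75 + 1·71 + 2·81 + 1·77 + 5·48 + 2·74 = 300 + 71 + 162 + 77 + 240 + 148 = 998; overall_A = 998/15 = 66.5333.
Version B weighted sum = 4·95 + 1·51 + 2·59 + 1·55 + 5·59 + 2·53 = 380 + 51 + 118 + 55 + 295 + 106 = 1005; overall_B = 1005/15 = 67.0000.
Difference = 66.5333 − 67.0000 = -0.4667 ≈ -0.5.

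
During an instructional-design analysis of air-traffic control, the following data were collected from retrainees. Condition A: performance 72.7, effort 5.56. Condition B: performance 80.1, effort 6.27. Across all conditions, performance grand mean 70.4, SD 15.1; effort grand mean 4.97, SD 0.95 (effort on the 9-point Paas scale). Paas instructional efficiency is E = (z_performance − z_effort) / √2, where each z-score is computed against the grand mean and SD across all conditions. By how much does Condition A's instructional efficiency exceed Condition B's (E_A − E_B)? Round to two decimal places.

0.18

Condition A: z_P = (72.7 − 70.4)/15.1 = 0.1523; z_E = (5.56 − 4.97)/0.95 = 0.6211; E_A = (0.1523 − 0.6211)/√2 = -0.3315.
Condition B: z_P = (80.1 − 70.4)/15.1 = 0.6424; z_E = (6.27 − 4.97)/0.95 = 1.3684; E_B = (0.6424 − 1.3684)/√2 = -0.5134.
E_A − E_B = -0.3315 − (-0.5134) = 0.1819 ≈ 0.18.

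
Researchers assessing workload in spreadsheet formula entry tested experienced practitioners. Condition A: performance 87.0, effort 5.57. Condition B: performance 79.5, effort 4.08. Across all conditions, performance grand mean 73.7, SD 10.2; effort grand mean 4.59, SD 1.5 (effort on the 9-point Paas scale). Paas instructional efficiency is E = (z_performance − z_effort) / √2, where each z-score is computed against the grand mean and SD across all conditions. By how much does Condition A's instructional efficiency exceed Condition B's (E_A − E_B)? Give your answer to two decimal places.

-0.18

Condition A: z_P = (87.0 − 73.7)/10.2 = 1.3039; z_E = (5.57 − 4.59)/1.5 = 0.6533; E_A = (1.3039 − 0.6533)/√2 = 0.4600.
Condition B: z_P = (79.5 − 73.7)/10.2 = 0.5686; z_E = (4.08 − 4.59)/1.5 = -0.3400; E_B = (0.5686 − (-0.3400))/√2 = 0.6425.
E_A − E_B = 0.4600 − 0.6425 = -0.1825 ≈ -0.18.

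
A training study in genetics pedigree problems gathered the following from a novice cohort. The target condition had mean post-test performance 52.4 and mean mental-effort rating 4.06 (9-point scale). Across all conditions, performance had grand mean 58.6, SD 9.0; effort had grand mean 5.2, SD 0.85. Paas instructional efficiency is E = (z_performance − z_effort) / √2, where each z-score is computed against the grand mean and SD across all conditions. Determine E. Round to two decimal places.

0.46

z_performance = (52.4 − 58.6) / 9.0 = -6.2000 / 9.0 = -0.6889.
z_effort = (4.06 − 5.2) / 0.85 = -1.1400 / 0.85 = -1.3412.
z_P − z_E = -0.6889 − (-1.3412) = 0.6523.
E = 0.6523 / √2 = 0.6523 / 1.41421 = 0.4612 ≈ 0.46.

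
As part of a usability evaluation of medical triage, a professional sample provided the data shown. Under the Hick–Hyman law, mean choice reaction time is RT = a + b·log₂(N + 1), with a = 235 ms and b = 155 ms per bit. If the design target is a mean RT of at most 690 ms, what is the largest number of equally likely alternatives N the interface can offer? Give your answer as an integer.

Set 235 + 155·log₂(N + 1) ≤ 690.
log₂(N + 1) ≤ (690 − 235) / 155 = 2.9355.
N + 1 ≤ 2^2.9355 = 7.6502.
N ≤ 6.6502, so the largest integer N is 6.

6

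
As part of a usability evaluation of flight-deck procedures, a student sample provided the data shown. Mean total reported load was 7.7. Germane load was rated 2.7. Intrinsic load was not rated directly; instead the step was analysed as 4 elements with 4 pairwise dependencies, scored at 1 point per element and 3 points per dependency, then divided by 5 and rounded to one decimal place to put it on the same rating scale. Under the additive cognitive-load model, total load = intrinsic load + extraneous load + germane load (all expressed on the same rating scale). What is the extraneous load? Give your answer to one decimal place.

1.8

Intrinsic (element-interactivity): (4 × 1 + 4 × 3) / 5 = 16 / 5 = 3.2000 → 3.2.
extraneous load = total − intrinsic − germane
             = 7.7 − 3.2 − 2.7 = 1.8.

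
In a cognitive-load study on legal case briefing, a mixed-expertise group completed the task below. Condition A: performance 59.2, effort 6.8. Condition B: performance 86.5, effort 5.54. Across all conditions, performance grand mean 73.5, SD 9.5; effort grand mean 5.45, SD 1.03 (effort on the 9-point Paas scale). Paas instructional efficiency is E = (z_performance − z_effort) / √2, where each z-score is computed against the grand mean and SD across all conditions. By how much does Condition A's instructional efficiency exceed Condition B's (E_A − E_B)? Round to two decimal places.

Condition A: z_P = (59.2 − 73.5)/9.5 = -1.5053; z_E = (6.8 − 5.45)/1.03 = 1.3107; E_A = (-1.5053 − 1.3107)/√2 = -1.9912.
Condition B: z_P = (86.5 − 73.5)/9.5 = 1.3684; z_E = (5.54 − 5.45)/1.03 = 0.0874; E_B = (1.3684 − 0.0874)/√2 = 0.9058.
E_A − E_B = -1.9912 − 0.9058 = -2.8970 ≈ -2.90.

-2.90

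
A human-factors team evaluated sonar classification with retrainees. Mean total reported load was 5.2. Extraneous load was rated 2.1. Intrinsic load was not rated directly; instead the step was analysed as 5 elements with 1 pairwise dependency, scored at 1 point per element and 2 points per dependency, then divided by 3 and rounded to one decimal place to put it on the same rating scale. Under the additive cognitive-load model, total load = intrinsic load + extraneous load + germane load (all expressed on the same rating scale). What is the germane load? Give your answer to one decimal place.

0.8

Intrinsic (element-interactivity): (5 × 1 + 1 × 2) / 3 = 7 / 3 = 2.3333 → 2.3.
germane load = total − intrinsic − extraneous
             = 5.2 − 2.3 − 2.1 = 0.8.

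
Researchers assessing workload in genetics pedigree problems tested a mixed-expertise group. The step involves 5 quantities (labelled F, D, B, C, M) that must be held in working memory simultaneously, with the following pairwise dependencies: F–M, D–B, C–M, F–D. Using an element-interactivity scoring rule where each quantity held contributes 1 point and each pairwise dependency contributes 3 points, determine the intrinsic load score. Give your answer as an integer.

17

Count of quantities held simultaneously: 5.
Count of pairwise dependencies listed: 4.
Element contribution: 5 × 1 = 5.
Interaction contribution: 4 × 3 = 12.
Intrinsic load = 5 + 12 = 17.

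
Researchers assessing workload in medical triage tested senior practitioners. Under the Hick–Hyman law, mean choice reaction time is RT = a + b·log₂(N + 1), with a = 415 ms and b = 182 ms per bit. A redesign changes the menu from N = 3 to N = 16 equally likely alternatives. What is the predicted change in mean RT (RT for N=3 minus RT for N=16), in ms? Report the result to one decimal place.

RT(3) = 415 + 182·log₂(4) = 415 + 182·2.0000 = 779.0000 ms.
RT(16) = 415 + 182·log₂(17) = 415 + 182·4.0875 = 1158.9250 ms.
Difference = 779.0000 − 1158.9250 = -379.9250 ≈ -379.9 ms.

-379.9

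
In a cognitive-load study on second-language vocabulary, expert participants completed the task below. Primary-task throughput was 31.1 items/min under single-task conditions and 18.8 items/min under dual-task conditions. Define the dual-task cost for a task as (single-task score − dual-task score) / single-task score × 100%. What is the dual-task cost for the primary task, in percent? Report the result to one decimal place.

39.5

Cost = (31.1 − 18.8) / 31.1 × 100%
     = 12.3000 / 31.1 × 100% = 39.5498%.
≈ 39.5%.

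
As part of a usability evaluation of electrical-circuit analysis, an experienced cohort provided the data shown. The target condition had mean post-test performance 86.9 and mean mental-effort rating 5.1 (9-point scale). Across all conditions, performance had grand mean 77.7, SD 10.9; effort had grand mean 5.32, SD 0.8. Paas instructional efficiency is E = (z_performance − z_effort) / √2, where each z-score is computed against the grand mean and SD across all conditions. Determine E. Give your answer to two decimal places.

0.79

z_performance = (86.9 − 77.7) / 10.9 = 9.2000 / 10.9 = 0.8440.
z_effort = (5.1 − 5.32) / 0.8 = -0.2200 / 0.8 = -0.2750.
z_P − z_E = 0.8440 − (-0.2750) = 1.1190.
E = 1.1190 / √2 = 1.1190 / 1.41421 = 0.7913 ≈ 0.79.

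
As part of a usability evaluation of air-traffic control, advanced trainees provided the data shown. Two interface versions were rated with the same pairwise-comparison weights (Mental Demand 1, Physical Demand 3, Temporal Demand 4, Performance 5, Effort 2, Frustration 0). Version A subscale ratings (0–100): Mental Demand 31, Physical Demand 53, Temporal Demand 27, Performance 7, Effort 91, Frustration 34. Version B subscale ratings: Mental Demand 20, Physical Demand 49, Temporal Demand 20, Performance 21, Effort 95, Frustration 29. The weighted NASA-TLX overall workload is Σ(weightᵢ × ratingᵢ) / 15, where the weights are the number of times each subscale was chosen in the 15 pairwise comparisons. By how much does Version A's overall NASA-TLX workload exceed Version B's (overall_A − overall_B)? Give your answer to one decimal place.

Version A weighted sum = 1·31 + 3·53 + 4·27 + 5·7 + 2·91 + 0·34 = 31 + 159 + 108 + 35 + 182 + 0 = 515; overall_A = 515/15 = 34.3333.
Version B weighted sum = 1·20 + 3·49 + 4·20 + 5·21 + 2·95 + 0·29 = 20 + 147 + 80 + 105 + 190 + 0 = 542; overall_B = 542/15 = 36.1333.
Difference = 34.3333 − 36.1333 = -1.8000 ≈ -1.8.

-1.8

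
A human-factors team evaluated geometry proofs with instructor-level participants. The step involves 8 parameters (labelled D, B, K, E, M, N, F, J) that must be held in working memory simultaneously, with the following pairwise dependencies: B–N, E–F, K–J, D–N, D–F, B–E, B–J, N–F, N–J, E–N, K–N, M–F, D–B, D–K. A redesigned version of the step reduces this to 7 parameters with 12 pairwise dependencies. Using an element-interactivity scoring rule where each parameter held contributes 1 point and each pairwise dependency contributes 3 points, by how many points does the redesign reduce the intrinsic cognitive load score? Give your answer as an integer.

7

Original: 8 × 1 + 14 × 3 = 8 + 42 = 50.
Redesigned: 7 × 1 + 12 × 3 = 7 + 36 = 43.
Reduction = 50 − 43 = 7.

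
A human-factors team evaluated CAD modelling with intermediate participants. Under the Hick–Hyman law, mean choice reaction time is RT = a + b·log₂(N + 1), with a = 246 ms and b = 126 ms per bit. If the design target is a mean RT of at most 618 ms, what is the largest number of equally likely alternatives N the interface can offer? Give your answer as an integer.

Set 246 + 126·log₂(N + 1) ≤ 618.
log₂(N + 1) ≤ (618 − 246) / 126 = 2.9524.
N + 1 ≤ 2^2.9524 = 7.7404.
N ≤ 6.7404, so the largest integer N is 6.

6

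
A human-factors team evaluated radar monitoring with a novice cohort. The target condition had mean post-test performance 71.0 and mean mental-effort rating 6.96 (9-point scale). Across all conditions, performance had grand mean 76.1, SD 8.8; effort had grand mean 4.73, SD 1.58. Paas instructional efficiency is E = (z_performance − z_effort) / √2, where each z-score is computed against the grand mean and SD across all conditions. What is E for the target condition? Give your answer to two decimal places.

-1.41

z_performance = (71.0 − 76.1) / 8.8 = -5.1000 / 8.8 = -0.5795.
z_effort = (6.96 − 4.73) / 1.58 = 2.2300 / 1.58 = 1.4114.
z_P − z_E = -0.5795 − 1.4114 = -1.9909.
E = -1.9909 / √2 = -1.9909 / 1.41421 = -1.4078 ≈ -1.41.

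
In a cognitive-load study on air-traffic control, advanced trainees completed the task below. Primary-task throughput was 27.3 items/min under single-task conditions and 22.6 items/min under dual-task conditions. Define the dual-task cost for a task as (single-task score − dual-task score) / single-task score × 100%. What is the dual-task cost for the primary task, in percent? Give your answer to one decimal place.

17.2

Cost = (27.3 − 22.6) / 27.3 × 100%
     = 4.7000 / 27.3 × 100% = 17.2161%.
≈ 17.2%.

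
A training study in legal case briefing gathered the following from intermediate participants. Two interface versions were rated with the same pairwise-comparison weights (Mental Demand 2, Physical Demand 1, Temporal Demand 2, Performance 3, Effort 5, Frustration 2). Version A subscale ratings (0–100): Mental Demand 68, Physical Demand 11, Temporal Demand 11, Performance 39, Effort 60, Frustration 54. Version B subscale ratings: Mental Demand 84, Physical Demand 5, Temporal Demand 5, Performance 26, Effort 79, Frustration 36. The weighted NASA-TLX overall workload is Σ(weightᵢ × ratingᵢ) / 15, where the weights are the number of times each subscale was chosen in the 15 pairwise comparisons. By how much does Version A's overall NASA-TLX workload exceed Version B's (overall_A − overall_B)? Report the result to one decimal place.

-2.3

Version A weighted sum = 2·68 + 1·11 + 2·11 + 3·39 + 5·60 + 2·54 = 136 + 11 + 22 + 117 + 300 + 108 = 694; overall_A = 694/15 = 46.2667.
Version B weighted sum = 2·84 + 1·5 + 2·5 + 3·26 + 5·79 + 2·36 = 168 + 5 + 10 + 78 + 395 + 72 = 728; overall_B = 728/15 = 48.5333.
Difference = 46.2667 − 48.5333 = -2.2666 ≈ -2.3.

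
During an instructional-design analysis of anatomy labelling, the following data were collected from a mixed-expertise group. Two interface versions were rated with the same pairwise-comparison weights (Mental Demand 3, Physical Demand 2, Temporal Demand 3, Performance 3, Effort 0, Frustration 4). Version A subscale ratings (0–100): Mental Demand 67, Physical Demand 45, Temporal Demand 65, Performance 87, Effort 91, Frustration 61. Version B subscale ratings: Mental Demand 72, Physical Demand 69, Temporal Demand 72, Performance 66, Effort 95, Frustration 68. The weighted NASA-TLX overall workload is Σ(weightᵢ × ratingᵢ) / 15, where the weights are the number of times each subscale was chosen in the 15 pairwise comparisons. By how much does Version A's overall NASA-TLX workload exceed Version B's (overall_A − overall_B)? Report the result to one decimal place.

Version A weighted sum = 3·67 + 2·45 + 3·65 + 3·87 + 0·91 + 4·61 = 201 + 90 + 195 + 261 + 0 + 244 = 991; overall_A = 991/15 = 66.0667.
Version B weighted sum = 3·72 + 2·69 + 3·72 + 3·66 + 0·95 + 4·68 = 216 + 138 + 216 + 198 + 0 + 272 = 1040; overall_B = 1040/15 = 69.3333.
Difference = 66.0667 − 69.3333 = -3.2666 ≈ -3.3.

-3.3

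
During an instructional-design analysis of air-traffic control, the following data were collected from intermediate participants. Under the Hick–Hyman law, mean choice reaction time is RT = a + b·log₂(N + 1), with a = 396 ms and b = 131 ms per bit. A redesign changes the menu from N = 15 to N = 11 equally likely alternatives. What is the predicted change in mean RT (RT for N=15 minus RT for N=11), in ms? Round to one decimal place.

54.4

RT(15) = 396 + 131·log₂(16) = 396 + 131·4.0000 = 920.0000 ms.
RT(11) = 396 + 131·log₂(12) = 396 + 131·3.5850 = 865.6350 ms.
Difference = 920.0000 − 865.6350 = 54.3650 ≈ 54.4 ms.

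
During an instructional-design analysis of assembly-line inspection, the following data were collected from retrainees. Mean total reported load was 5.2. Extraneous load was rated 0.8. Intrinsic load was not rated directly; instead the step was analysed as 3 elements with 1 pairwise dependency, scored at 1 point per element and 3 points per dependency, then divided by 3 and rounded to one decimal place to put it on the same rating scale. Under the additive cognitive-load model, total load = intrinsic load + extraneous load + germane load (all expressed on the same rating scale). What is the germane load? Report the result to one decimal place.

Intrinsic (element-interactivity): (3 × 1 + 1 × 3) / 3 = 6 / 3 = 2.0000 → 2.0.
germane load = total − intrinsic − extraneous
             = 5.2 − 2.0 − 0.8 = 2.4.

2.4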